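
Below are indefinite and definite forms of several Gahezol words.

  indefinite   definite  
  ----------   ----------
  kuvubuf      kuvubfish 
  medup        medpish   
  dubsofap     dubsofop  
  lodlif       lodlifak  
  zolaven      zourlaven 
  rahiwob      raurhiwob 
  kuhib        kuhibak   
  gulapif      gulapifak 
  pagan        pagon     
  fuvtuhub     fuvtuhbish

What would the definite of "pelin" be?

zolaven and pagan both end in -n yet inflect differently (zourlaven, pagon), so the final letter is not what conditions the rule; the last vowel is.
"pelin" has last vowel 'i'. The stems whose last vowel is 'i' (kuhib → kuhibak, lodlif → lodlifak, gulapif → gulapifak) add -ak.
The other patterns: stems whose last vowel is 'e' or 'o' insert -ur- after the first vowel; stems whose last vowel is 'a' change the last vowel to 'o'; stems whose last vowel is 'u' delete the last vowel and add -ish.
So pelin → pelinak.

pelinak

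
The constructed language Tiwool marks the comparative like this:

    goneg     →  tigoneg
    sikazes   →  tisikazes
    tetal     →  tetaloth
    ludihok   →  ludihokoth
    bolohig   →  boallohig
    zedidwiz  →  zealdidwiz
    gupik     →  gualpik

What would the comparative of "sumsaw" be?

goneg and bolohig both end in -g yet inflect differently (tigoneg, boallohig), so the final letter is not what conditions the rule; the last vowel is.
"sumsaw" has last vowel 'a'. The one such stem in the data (tetal → tetaloth) adds -oth, so the same rule applies.
The other patterns: stems whose last vowel is 'e' add the prefix ti-; stems whose last vowel is 'i' insert -al- after the first vowel.
So sumsaw → sumsawoth.

sumsawoth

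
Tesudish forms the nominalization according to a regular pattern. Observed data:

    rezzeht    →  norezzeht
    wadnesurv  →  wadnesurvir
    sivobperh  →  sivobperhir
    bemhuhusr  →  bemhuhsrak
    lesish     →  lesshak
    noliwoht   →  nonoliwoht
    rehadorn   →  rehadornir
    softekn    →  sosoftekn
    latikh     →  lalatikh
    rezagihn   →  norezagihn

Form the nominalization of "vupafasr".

rehadorn and softekn both end in -n yet inflect differently (rehadornir, sosoftekn), so the final letter is not what conditions the rule; the second-to-last letter is.
"vupafasr" has second-to-last letter 's'. The stems whose second-to-last letter is 's' (lesish → lesshak, bemhuhusr → bemhuhsrak) delete the last vowel and add -ak.
The other patterns: stems whose second-to-last letter is 'r' add -ir; stems whose second-to-last letter is 'k' repeat the first consonant+vowel as a prefix; stems whose second-to-last letter is 'h' add the prefix no-.
So vupafasr → vupafsrak.

vupafsrak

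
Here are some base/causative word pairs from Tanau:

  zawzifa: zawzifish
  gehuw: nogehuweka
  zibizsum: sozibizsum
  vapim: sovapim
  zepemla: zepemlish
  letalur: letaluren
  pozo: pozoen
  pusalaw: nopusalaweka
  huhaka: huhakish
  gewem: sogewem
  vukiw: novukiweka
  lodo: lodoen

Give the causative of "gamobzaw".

"gamobzaw" ends in -w. The stems ending in -w (pusalaw → nopusalaweka, gehuw → nogehuweka, vukiw → novukiweka) add no- … -eka around the stem.
The other patterns: stems ending in -a drop the final letter and add -ish; stems ending in -m add the prefix so-; stems ending in -o or -r add -en.
So gamobzaw → nogamobzaweka.

nogamobzaweka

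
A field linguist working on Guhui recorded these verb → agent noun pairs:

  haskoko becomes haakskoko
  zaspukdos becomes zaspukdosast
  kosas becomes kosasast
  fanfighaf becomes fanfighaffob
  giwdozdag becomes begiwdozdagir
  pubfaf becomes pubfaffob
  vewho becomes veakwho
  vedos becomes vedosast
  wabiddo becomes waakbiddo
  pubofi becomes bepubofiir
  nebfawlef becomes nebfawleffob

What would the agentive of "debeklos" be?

"debeklos" ends in -s. The stems ending in -s (zaspukdos → zaspukdosast, kosas → kosasast, vedos → vedosast) add -ast.
The other patterns: stems ending in -o insert -ak- after the first vowel; stems ending in -f double the final consonant and add -ob; stems ending in -g or -i add be- … -ir around the stem.
So debeklos → debeklosast.

debeklosast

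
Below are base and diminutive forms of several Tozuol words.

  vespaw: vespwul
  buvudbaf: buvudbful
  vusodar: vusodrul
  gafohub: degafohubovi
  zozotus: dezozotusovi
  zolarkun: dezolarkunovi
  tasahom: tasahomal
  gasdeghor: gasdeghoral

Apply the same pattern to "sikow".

sikowal

vusodar and gasdeghor both end in -r yet inflect differently (vusodrul, gasdeghoral), so the final letter is not what conditions the rule; the last vowel is.
"sikow" has last vowel 'o'. The stems whose last vowel is 'o' (tasahom → tasahomal, gasdeghor → gasdeghoral) add -al.
The other patterns: stems whose last vowel is 'a' delete the last vowel and add -ul; stems whose last vowel is 'u' add de- … -ovi around the stem.
So sikow → sikowal.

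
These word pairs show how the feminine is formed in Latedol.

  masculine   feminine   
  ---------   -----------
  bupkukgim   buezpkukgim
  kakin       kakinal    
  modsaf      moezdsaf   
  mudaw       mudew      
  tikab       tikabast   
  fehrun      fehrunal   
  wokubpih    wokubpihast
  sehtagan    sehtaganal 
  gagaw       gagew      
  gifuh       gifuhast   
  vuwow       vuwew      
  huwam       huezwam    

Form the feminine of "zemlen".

zemlenal

"zemlen" ends in -n. The stems ending in -n (kakin → kakinal, sehtagan → sehtaganal, fehrun → fehrunal) add -al.
So zemlen → zemlenal.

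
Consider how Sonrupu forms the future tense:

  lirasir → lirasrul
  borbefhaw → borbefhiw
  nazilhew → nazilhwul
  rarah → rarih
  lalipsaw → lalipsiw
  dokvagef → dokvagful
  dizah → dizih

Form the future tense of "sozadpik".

sozadpkul

"sozadpik" has last vowel 'i'. The one such stem in the data (lirasir → lirasrul) deletes the last vowel and adds -ul (as do nazilhew, dokvagef), so the same rule applies.
The other pattern: stems whose last vowel is 'a' change the last vowel to 'i'.
So sozadpik → sozadpkul.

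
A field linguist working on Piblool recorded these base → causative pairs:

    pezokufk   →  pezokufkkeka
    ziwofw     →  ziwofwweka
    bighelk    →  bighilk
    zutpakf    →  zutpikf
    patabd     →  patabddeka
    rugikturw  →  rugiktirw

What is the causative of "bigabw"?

"bigabw" has second-to-last letter 'b'. The one such stem in the data (patabd → patabddeka) doubles the final consonant and adds -eka (as do ziwofw, pezokufk), so the same rule applies.
So bigabw → bigabwweka.

bigabwweka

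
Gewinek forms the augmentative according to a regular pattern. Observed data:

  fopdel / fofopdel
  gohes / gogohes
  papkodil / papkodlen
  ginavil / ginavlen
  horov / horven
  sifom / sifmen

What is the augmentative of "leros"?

fopdel and papkodil both end in -l yet inflect differently (fofopdel, papkodlen), so the final letter is not what conditions the rule; the last vowel is.
"leros" has last vowel 'o'. The stems whose last vowel is 'o' (horov → horven, sifom → sifmen) delete the last vowel and add -en.
So leros → lersen.

lersen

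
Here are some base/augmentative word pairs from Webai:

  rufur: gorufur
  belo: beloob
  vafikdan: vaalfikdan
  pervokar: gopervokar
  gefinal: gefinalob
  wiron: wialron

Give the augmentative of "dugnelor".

godugnelor

"dugnelor" ends in -r. The stems ending in -r (rufur → gorufur, pervokar → gopervokar) add the prefix go-.
So dugnelor → godugnelor.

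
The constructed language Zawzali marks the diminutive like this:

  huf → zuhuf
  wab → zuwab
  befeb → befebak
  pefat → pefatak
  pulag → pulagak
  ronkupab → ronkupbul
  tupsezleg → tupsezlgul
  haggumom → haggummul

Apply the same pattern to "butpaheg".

butpahgul

wab and befeb both end in -b yet inflect differently (zuwab, befebak), so the final letter is not what conditions the rule; the number of vowels is.
"butpaheg" has 3 vowels. The stems with 3 vowels (ronkupab → ronkupbul, tupsezleg → tupsezlgul, haggumom → haggummul) delete the last vowel and add -ul.
So butpaheg → butpahgul.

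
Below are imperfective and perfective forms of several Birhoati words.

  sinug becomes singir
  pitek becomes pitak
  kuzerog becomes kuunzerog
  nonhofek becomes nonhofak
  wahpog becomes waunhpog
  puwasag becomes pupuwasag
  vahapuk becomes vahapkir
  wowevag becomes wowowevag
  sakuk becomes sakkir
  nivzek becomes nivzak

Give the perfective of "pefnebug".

pefnebgir

sinug and kuzerog both end in -g yet inflect differently (singir, kuunzerog), so the final letter is not what conditions the rule; the last vowel is.
"pefnebug" has last vowel 'u'. The stems whose last vowel is 'u' (vahapuk → vahapkir, sakuk → sakkir, sinug → singir) delete the last vowel and add -ir.
So pefnebug → pefnebgir.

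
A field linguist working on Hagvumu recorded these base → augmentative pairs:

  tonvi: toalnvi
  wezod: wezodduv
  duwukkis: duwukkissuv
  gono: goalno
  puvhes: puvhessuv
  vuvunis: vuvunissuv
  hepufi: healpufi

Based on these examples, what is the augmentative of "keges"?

kegessuv

vuvunis and hepufi both have last vowel 'i' yet inflect differently (vuvunissuv, healpufi), so the last vowel is not what conditions the rule; the final letter is.
"keges" ends in -s. The stems ending in -s (puvhes → puvhessuv, vuvunis → vuvunissuv, duwukkis → duwukkissuv) double the final consonant and add -uv.
The other pattern: stems ending in -i or -o insert -al- after the first vowel.
So keges → kegessuv.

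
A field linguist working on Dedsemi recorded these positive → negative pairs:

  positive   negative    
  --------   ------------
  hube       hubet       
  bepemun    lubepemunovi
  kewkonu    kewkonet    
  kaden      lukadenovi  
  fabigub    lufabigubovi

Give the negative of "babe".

bepemun and kewkonu both have last vowel 'u' yet inflect differently (lubepemunovi, kewkonet), so the last vowel is not what conditions the rule; whether the stem ends in a vowel or a consonant is.
"babe" ends in a vowel. The stems ending in a vowel (kewkonu → kewkonet, hube → hubet) drop the final letter and add -et.
So babe → babet.

babet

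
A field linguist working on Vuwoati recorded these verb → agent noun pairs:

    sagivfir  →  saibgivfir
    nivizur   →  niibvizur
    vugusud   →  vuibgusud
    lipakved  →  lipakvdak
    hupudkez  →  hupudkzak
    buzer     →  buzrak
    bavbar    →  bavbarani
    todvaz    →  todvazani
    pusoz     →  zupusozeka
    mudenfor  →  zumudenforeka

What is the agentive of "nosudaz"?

nosudazani

vugusud and lipakved both end in -d yet inflect differently (vuibgusud, lipakvdak), so the final letter is not what conditions the rule; the last vowel is.
"nosudaz" has last vowel 'a'. The stems whose last vowel is 'a' (bavbar → bavbarani, todvaz → todvazani) add -ani.
So nosudaz → nosudazani.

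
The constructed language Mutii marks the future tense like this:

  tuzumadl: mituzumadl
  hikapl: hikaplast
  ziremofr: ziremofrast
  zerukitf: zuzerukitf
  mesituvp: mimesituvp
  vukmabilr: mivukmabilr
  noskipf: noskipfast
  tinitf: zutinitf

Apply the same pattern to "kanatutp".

noskipf and zerukitf both end in -f yet inflect differently (noskipfast, zuzerukitf), so the final letter is not what conditions the rule; the second-to-last letter is.
"kanatutp" has second-to-last letter 't'. The stems whose second-to-last letter is 't' (zerukitf → zuzerukitf, tinitf → zutinitf) add the prefix zu-.
So kanatutp → zukanatutp.

zukanatutp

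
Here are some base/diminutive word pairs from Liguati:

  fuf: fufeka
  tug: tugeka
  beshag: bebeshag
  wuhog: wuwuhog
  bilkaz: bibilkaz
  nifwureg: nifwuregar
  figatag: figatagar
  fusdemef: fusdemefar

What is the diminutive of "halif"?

hahalif

"halif" has 2 vowels. The stems with 2 vowels (beshag → bebeshag, wuhog → wuwuhog, bilkaz → bibilkaz) repeat the first consonant+vowel as a prefix.
So halif → hahalif.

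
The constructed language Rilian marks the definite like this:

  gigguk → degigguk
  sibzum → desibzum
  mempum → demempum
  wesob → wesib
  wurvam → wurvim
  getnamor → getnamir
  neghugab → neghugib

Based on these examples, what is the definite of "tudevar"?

tudevir

sibzum and wurvam both end in -m yet inflect differently (desibzum, wurvim), so the final letter is not what conditions the rule; the last vowel is.
"tudevar" has last vowel 'a'. The stems whose last vowel is 'a' (wurvam → wurvim, neghugab → neghugib) change the last vowel to 'i'.
So tudevar → tudevir.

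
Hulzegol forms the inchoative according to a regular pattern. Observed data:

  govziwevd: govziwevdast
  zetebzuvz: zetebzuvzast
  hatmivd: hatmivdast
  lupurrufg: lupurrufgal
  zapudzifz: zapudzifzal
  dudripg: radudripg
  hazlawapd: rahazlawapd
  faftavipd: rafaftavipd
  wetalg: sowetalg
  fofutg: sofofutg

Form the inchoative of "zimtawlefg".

zimtawlefgal

"zimtawlefg" has second-to-last letter 'f'. The stems whose second-to-last letter is 'f' (lupurrufg → lupurrufgal, zapudzifz → zapudzifzal) add -al.
The other patterns: stems whose second-to-last letter is 'v' add -ast; stems whose second-to-last letter is 'p' add the prefix ra-; stems whose second-to-last letter is 'l' or 't' add the prefix so-.
So zimtawlefg → zimtawlefgal.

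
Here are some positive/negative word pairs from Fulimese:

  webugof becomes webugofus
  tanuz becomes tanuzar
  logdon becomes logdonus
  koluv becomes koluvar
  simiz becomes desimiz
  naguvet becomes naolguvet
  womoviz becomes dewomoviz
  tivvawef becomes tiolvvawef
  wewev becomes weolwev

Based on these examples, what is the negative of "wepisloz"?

koluv and wewev both end in -v yet inflect differently (koluvar, weolwev), so the final letter is not what conditions the rule; the last vowel is.
"wepisloz" has last vowel 'o'. The stems whose last vowel is 'o' (logdon → logdonus, webugof → webugofus) add -us.
The other patterns: stems whose last vowel is 'u' add -ar; stems whose last vowel is 'e' insert -ol- after the first vowel; stems whose last vowel is 'i' add the prefix de-.
So wepisloz → wepislozus.

wepislozus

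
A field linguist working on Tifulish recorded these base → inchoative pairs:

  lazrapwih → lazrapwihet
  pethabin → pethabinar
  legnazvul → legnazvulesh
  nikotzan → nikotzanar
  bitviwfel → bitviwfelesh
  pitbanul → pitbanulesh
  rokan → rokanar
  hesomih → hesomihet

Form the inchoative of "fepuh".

pethabin and lazrapwih both have last vowel 'i' yet inflect differently (pethabinar, lazrapwihet), so the last vowel is not what conditions the rule; the final letter is.
"fepuh" ends in -h. The stems ending in -h (lazrapwih → lazrapwihet, hesomih → hesomihet) add -et.
The other patterns: stems ending in -l add -esh; stems ending in -n add -ar.
So fepuh → fepuhet.

fepuhet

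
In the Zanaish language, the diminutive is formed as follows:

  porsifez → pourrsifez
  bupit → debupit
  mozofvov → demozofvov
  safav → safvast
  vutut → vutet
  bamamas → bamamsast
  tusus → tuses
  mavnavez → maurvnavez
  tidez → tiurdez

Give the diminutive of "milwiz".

demilwiz

tusus and bamamas both end in -s yet inflect differently (tuses, bamamsast), so the final letter is not what conditions the rule; the last vowel is.
"milwiz" has last vowel 'i'. The one such stem in the data (bupit → debupit) adds the prefix de-, so the same rule applies.
So milwiz → demilwiz.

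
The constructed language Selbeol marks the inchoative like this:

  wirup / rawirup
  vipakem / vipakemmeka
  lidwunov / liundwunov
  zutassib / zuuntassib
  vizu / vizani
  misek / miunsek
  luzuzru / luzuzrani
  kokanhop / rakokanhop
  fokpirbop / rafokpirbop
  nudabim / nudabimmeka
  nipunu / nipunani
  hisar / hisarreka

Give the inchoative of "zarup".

razarup

luzuzru and wirup both have last vowel 'u' yet inflect differently (luzuzrani, rawirup), so the last vowel is not what conditions the rule; the final letter is.
"zarup" ends in -p. The stems ending in -p (wirup → rawirup, fokpirbop → rafokpirbop, kokanhop → rakokanhop) add the prefix ra-.
So zarup → razarup.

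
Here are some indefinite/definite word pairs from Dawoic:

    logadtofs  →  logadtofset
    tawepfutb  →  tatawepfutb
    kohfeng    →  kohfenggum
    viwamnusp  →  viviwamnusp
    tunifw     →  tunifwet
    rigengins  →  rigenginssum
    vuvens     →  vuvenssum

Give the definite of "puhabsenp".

logadtofs and vuvens both end in -s yet inflect differently (logadtofset, vuvenssum), so the final letter is not what conditions the rule; the second-to-last letter is.
"puhabsenp" has second-to-last letter 'n'. The stems whose second-to-last letter is 'n' (vuvens → vuvenssum, kohfeng → kohfenggum, rigengins → rigenginssum) double the final consonant and add -um.
The other patterns: stems whose second-to-last letter is 'f' add -et; stems whose second-to-last letter is 's' or 't' repeat the first consonant+vowel as a prefix.
So puhabsenp → puhabsenppum.

puhabsenppum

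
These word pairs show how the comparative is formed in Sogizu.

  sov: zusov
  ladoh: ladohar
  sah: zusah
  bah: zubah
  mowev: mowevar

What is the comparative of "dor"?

zudor

"dor" has 1 vowel. The stems with 1 vowel (bah → zubah, sah → zusah, sov → zusov) add the prefix zu-.
The other pattern: stems with 2 vowels add -ar.
So dor → zudor.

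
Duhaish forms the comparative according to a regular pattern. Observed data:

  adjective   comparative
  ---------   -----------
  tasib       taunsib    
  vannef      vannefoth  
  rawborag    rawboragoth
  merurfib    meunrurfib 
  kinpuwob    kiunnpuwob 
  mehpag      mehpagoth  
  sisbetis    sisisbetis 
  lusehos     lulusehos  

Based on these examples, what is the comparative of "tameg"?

sisbetis and tasib both have last vowel 'i' yet inflect differently (sisisbetis, taunsib), so the last vowel is not what conditions the rule; the final letter is.
"tameg" ends in -g. The stems ending in -g (rawborag → rawboragoth, mehpag → mehpagoth) add -oth.
So tameg → tamegoth.

tamegoth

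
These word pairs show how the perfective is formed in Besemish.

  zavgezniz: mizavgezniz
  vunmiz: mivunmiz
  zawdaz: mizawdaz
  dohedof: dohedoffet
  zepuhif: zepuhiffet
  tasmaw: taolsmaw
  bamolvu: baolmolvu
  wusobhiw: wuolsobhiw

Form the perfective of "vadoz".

mivadoz

zavgezniz and zepuhif both have last vowel 'i' yet inflect differently (mizavgezniz, zepuhiffet), so the last vowel is not what conditions the rule; the final letter is.
"vadoz" ends in -z. The stems ending in -z (zavgezniz → mizavgezniz, vunmiz → mivunmiz, zawdaz → mizawdaz) add the prefix mi-.
The other patterns: stems ending in -f double the final consonant and add -et; stems ending in -u or -w insert -ol- after the first vowel.
So vadoz → mivadoz.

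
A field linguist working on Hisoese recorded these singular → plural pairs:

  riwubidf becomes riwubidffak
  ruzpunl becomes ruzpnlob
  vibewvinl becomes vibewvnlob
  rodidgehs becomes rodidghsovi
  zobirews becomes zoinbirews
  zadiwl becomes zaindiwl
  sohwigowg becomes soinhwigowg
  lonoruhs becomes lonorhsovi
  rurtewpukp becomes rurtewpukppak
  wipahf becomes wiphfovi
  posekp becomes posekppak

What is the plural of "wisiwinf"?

zadiwl and vibewvinl both end in -l yet inflect differently (zaindiwl, vibewvnlob), so the final letter is not what conditions the rule; the second-to-last letter is.
"wisiwinf" has second-to-last letter 'n'. The stems whose second-to-last letter is 'n' (vibewvinl → vibewvnlob, ruzpunl → ruzpnlob) delete the last vowel and add -ob.
The other patterns: stems whose second-to-last letter is 'w' insert -in- after the first vowel; stems whose second-to-last letter is 'h' delete the last vowel and add -ovi; stems whose second-to-last letter is 'd' or 'k' double the final consonant and add -ak.
So wisiwinf → wisiwnfob.

wisiwnfob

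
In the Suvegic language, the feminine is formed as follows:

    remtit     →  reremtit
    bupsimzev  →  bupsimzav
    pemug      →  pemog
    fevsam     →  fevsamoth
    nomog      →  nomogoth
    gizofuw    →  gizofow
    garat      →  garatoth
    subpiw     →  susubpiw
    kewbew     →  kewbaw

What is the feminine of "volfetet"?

"volfetet" has last vowel 'e'. The stems whose last vowel is 'e' (bupsimzev → bupsimzav, kewbew → kewbaw) change the last vowel to 'a'.
The other patterns: stems whose last vowel is 'u' change the last vowel to 'o'; stems whose last vowel is 'a' or 'o' add -oth; stems whose last vowel is 'i' repeat the first consonant+vowel as a prefix.
So volfetet → volfetat.

volfetat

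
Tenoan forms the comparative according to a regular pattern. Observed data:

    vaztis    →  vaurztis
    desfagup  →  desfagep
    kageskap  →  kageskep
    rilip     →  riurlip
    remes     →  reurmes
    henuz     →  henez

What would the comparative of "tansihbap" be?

tansihbep

rilip and desfagup both end in -p yet inflect differently (riurlip, desfagep), so the final letter is not what conditions the rule; the last vowel is.
"tansihbap" has last vowel 'a'. The one such stem in the data (kageskap → kageskep) changes the last vowel to 'e' (as do desfagup, henuz), so the same rule applies.
So tansihbap → tansihbep.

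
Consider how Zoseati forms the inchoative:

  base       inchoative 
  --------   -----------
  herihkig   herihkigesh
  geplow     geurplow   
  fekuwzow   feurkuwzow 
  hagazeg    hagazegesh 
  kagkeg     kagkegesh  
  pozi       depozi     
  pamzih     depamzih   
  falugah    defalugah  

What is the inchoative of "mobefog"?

mobefogesh

herihkig and pozi both have last vowel 'i' yet inflect differently (herihkigesh, depozi), so the last vowel is not what conditions the rule; the final letter is.
"mobefog" ends in -g. The stems ending in -g (herihkig → herihkigesh, kagkeg → kagkegesh, hagazeg → hagazegesh) add -esh.
The other patterns: stems ending in -w insert -ur- after the first vowel; stems ending in -h or -i add the prefix de-.
So mobefog → mobefogesh.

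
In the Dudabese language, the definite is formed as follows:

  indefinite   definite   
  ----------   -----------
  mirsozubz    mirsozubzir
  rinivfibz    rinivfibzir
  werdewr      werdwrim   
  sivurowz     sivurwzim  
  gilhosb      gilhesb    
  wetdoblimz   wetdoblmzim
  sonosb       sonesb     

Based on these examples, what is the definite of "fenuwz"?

mirsozubz and sivurowz both end in -z yet inflect differently (mirsozubzir, sivurwzim), so the final letter is not what conditions the rule; the second-to-last letter is.
"fenuwz" has second-to-last letter 'w'. The stems whose second-to-last letter is 'w' (werdewr → werdwrim, sivurowz → sivurwzim) delete the last vowel and add -im.
The other patterns: stems whose second-to-last letter is 'b' add -ir; stems whose second-to-last letter is 's' change the last vowel to 'e'.
So fenuwz → fenwzim.

fenwzim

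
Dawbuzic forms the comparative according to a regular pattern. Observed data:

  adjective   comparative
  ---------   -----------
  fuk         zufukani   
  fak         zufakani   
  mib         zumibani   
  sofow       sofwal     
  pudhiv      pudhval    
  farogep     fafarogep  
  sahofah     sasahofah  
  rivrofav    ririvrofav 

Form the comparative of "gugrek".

pudhiv and rivrofav both end in -v yet inflect differently (pudhval, ririvrofav), so the final letter is not what conditions the rule; the number of vowels is.
"gugrek" has 2 vowels. The stems with 2 vowels (sofow → sofwal, pudhiv → pudhval) delete the last vowel and add -al.
The other patterns: stems with 1 vowel add zu- … -ani around the stem; stems with 3 vowels repeat the first consonant+vowel as a prefix.
So gugrek → gugrkal.

gugrkal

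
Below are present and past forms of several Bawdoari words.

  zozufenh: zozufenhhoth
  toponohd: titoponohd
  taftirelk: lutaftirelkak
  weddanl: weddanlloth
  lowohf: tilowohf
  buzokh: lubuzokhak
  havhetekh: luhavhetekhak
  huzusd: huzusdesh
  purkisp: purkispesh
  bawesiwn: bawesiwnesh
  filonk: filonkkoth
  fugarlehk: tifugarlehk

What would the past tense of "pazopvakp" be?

lupazopvakpak

"pazopvakp" has second-to-last letter 'k'. The stems whose second-to-last letter is 'k' (havhetekh → luhavhetekhak, buzokh → lubuzokhak) add lu- … -ak around the stem.
The other patterns: stems whose second-to-last letter is 'h' add the prefix ti-; stems whose second-to-last letter is 's' or 'w' add -esh; stems whose second-to-last letter is 'n' double the final consonant and add -oth.
So pazopvakp → lupazopvakpak.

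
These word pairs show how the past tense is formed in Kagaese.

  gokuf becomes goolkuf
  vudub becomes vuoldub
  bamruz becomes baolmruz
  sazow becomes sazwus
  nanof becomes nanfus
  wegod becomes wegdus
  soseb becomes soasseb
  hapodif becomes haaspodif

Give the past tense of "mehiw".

gokuf and nanof both end in -f yet inflect differently (goolkuf, nanfus), so the final letter is not what conditions the rule; the last vowel is.
"mehiw" has last vowel 'i'. The one such stem in the data (hapodif → haaspodif) inserts -as- after the first vowel (as does soseb), so the same rule applies.
So mehiw → meashiw.

meashiw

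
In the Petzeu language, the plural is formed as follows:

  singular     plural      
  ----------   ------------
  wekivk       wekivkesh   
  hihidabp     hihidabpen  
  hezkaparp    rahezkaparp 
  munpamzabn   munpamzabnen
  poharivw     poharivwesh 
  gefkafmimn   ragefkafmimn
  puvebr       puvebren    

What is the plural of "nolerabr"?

nolerabren

"nolerabr" has second-to-last letter 'b'. The stems whose second-to-last letter is 'b' (munpamzabn → munpamzabnen, puvebr → puvebren, hihidabp → hihidabpen) add -en.
The other patterns: stems whose second-to-last letter is 'v' add -esh; stems whose second-to-last letter is 'm' or 'r' add the prefix ra-.
So nolerabr → nolerabren.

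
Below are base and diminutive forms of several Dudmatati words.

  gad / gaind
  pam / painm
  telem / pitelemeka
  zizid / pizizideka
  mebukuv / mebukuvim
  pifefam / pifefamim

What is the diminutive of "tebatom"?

tebatomim

"tebatom" has 3 vowels. The stems with 3 vowels (mebukuv → mebukuvim, pifefam → pifefamim) add -im.
The other patterns: stems with 1 vowel insert -in- after the first vowel; stems with 2 vowels add pi- … -eka around the stem.
So tebatom → tebatomim.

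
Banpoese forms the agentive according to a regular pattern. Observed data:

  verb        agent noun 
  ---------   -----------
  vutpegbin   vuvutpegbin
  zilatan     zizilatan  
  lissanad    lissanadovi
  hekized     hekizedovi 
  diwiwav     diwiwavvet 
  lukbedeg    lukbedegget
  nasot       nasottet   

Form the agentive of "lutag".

lutagget

zilatan and lissanad both have last vowel 'a' yet inflect differently (zizilatan, lissanadovi), so the last vowel is not what conditions the rule; the final letter is.
"lutag" ends in -g. The one such stem in the data (lukbedeg → lukbedegget) doubles the final consonant and adds -et (as do diwiwav, nasot), so the same rule applies.
The other patterns: stems ending in -n repeat the first consonant+vowel as a prefix; stems ending in -d add -ovi.
So lutag → lutagget.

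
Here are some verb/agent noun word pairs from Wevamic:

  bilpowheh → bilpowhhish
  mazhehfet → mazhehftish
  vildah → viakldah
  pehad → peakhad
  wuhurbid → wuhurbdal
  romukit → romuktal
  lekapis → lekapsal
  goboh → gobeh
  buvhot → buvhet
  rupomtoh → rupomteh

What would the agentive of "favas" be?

faakvas

bilpowheh and vildah both end in -h yet inflect differently (bilpowhhish, viakldah), so the final letter is not what conditions the rule; the last vowel is.
"favas" has last vowel 'a'. The stems whose last vowel is 'a' (vildah → viakldah, pehad → peakhad) insert -ak- after the first vowel.
So favas → faakvas.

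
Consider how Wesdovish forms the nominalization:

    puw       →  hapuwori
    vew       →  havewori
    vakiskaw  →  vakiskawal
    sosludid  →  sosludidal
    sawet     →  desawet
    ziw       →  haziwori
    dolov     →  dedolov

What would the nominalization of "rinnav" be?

derinnav

puw and vakiskaw both end in -w yet inflect differently (hapuwori, vakiskawal), so the final letter is not what conditions the rule; the number of vowels is.
"rinnav" has 2 vowels. The stems with 2 vowels (dolov → dedolov, sawet → desawet) add the prefix de-.
So rinnav → derinnav.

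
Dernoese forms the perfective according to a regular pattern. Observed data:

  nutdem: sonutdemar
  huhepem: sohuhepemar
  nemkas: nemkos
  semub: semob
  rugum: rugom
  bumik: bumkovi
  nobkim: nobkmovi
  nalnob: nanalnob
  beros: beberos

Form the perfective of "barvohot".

"barvohot" has last vowel 'o'. The stems whose last vowel is 'o' (nalnob → nanalnob, beros → beberos) repeat the first consonant+vowel as a prefix.
The other patterns: stems whose last vowel is 'e' add so- … -ar around the stem; stems whose last vowel is 'a' or 'u' change the last vowel to 'o'; stems whose last vowel is 'i' delete the last vowel and add -ovi.
So barvohot → babarvohot.

babarvohot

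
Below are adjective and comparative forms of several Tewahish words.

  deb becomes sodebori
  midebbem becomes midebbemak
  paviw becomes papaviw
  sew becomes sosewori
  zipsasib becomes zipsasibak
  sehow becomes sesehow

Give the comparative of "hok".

sohokori

sew and paviw both end in -w yet inflect differently (sosewori, papaviw), so the final letter is not what conditions the rule; the number of vowels is.
"hok" has 1 vowel. The stems with 1 vowel (deb → sodebori, sew → sosewori) add so- … -ori around the stem.
The other patterns: stems with 2 vowels repeat the first consonant+vowel as a prefix; stems with 3 vowels add -ak.
So hok → sohokori.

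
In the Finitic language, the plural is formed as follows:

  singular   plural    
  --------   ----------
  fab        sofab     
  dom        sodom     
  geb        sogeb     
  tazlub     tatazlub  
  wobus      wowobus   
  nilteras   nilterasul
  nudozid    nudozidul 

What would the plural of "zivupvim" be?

"zivupvim" has 3 vowels. The stems with 3 vowels (nilteras → nilterasul, nudozid → nudozidul) add -ul.
So zivupvim → zivupvimul.

zivupvimul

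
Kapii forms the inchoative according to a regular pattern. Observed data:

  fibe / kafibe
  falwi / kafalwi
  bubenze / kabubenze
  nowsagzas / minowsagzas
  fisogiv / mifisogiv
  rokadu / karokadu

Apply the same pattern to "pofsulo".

kapofsulo

"pofsulo" ends in a vowel. The stems ending in a vowel (falwi → kafalwi, bubenze → kabubenze, fibe → kafibe) add the prefix ka-.
So pofsulo → kapofsulo.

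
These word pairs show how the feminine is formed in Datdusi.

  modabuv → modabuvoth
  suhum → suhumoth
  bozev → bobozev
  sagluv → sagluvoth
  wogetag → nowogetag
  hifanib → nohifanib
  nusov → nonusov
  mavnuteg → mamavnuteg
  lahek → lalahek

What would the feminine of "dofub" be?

dofuboth

bozev and modabuv both end in -v yet inflect differently (bobozev, modabuvoth), so the final letter is not what conditions the rule; the last vowel is.
"dofub" has last vowel 'u'. The stems whose last vowel is 'u' (suhum → suhumoth, modabuv → modabuvoth, sagluv → sagluvoth) add -oth.
So dofub → dofuboth.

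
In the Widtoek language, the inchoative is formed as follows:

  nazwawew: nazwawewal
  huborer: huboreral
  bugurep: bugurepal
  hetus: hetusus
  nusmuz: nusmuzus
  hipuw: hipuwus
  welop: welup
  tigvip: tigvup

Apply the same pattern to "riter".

nazwawew and hipuw both end in -w yet inflect differently (nazwawewal, hipuwus), so the final letter is not what conditions the rule; the last vowel is.
"riter" has last vowel 'e'. The stems whose last vowel is 'e' (nazwawew → nazwawewal, huborer → huboreral, bugurep → bugurepal) add -al.
So riter → riteral.

riteral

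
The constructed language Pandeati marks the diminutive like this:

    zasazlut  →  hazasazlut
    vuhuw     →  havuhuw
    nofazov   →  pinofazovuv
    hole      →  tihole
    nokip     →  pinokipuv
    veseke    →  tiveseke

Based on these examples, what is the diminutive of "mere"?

veseke and vuhuw both begin with v- yet inflect differently (tiveseke, havuhuw), so the first letter is not what conditions the rule; the final letter is.
"mere" ends in -e. The stems ending in -e (veseke → tiveseke, hole → tihole) add the prefix ti-.
The other patterns: stems ending in -p or -v add pi- … -uv around the stem; stems ending in -t or -w add the prefix ha-.
So mere → timere.

timere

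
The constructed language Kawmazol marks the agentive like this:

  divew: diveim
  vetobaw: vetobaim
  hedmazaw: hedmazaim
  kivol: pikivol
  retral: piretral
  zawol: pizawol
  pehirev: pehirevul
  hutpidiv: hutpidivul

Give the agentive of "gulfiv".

gulfivul

vetobaw and retral both have last vowel 'a' yet inflect differently (vetobaim, piretral), so the last vowel is not what conditions the rule; the final letter is.
"gulfiv" ends in -v. The stems ending in -v (pehirev → pehirevul, hutpidiv → hutpidivul) add -ul.
The other patterns: stems ending in -w drop the final letter and add -im; stems ending in -l add the prefix pi-.
So gulfiv → gulfivul.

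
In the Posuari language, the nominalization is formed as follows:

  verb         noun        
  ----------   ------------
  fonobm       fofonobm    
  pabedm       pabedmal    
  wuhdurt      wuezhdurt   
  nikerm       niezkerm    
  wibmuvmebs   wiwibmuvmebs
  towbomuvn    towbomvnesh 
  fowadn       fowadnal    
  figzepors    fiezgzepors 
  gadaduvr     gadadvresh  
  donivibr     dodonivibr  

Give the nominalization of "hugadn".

hugadnal

"hugadn" has second-to-last letter 'd'. The stems whose second-to-last letter is 'd' (fowadn → fowadnal, pabedm → pabedmal) add -al.
The other patterns: stems whose second-to-last letter is 'v' delete the last vowel and add -esh; stems whose second-to-last letter is 'b' repeat the first consonant+vowel as a prefix; stems whose second-to-last letter is 'r' insert -ez- after the first vowel.
So hugadn → hugadnal.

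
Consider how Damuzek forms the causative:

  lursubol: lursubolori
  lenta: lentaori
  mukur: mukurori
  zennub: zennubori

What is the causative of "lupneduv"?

Every pair shown (lursubol → lursubolori, lenta → lentaori, mukur → mukurori, …) follows the same rule: add -ori.
So lupneduv → lupneduvori.

lupneduvori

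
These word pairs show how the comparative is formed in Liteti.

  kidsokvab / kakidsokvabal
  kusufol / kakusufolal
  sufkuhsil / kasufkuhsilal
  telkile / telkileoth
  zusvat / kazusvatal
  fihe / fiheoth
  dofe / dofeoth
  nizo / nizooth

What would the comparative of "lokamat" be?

kalokamatal

"lokamat" ends in a consonant. The stems ending in a consonant (sufkuhsil → kasufkuhsilal, kidsokvab → kakidsokvabal, kusufol → kakusufolal) add ka- … -al around the stem.
The other pattern: stems ending in a vowel add -oth.
So lokamat → kalokamatal.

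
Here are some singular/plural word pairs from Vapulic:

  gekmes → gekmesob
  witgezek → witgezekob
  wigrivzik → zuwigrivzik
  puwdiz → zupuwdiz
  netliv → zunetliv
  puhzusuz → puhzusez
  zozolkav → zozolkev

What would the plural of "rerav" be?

witgezek and wigrivzik both end in -k yet inflect differently (witgezekob, zuwigrivzik), so the final letter is not what conditions the rule; the last vowel is.
"rerav" has last vowel 'a'. The one such stem in the data (zozolkav → zozolkev) changes the last vowel to 'e' (as does puhzusuz), so the same rule applies.
The other patterns: stems whose last vowel is 'e' add -ob; stems whose last vowel is 'i' add the prefix zu-.
So rerav → rerev.

rerev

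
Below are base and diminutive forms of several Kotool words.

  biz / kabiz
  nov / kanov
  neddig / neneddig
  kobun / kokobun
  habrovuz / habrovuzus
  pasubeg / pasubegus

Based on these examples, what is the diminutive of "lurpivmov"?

"lurpivmov" has 3 vowels. The stems with 3 vowels (habrovuz → habrovuzus, pasubeg → pasubegus) add -us.
So lurpivmov → lurpivmovus.

lurpivmovus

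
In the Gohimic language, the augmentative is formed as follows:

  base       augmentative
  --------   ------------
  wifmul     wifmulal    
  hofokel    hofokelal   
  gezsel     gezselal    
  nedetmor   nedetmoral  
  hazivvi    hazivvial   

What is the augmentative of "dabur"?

Every pair shown (wifmul → wifmulal, hofokel → hofokelal, gezsel → gezselal, …) follows the same rule: add -al.
So dabur → dabural.

dabural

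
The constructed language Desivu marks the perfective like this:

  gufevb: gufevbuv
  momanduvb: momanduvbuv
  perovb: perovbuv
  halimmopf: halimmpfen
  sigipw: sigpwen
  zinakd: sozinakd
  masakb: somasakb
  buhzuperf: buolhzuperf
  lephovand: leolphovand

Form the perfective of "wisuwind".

wiolsuwind

gufevb and masakb both end in -b yet inflect differently (gufevbuv, somasakb), so the final letter is not what conditions the rule; the second-to-last letter is.
"wisuwind" has second-to-last letter 'n'. The one such stem in the data (lephovand → leolphovand) inserts -ol- after the first vowel (as does buhzuperf), so the same rule applies.
So wisuwind → wiolsuwind.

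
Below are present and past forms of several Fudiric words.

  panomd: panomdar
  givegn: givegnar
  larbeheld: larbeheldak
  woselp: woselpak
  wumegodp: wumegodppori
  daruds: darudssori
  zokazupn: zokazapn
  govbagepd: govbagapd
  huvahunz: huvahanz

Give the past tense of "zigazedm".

zigazedmmori

panomd and larbeheld both end in -d yet inflect differently (panomdar, larbeheldak), so the final letter is not what conditions the rule; the second-to-last letter is.
"zigazedm" has second-to-last letter 'd'. The stems whose second-to-last letter is 'd' (wumegodp → wumegodppori, daruds → darudssori) double the final consonant and add -ori.
So zigazedm → zigazedmmori.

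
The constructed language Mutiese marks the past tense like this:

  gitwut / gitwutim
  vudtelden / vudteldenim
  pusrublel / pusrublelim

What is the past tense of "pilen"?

Every pair shown (gitwut → gitwutim, vudtelden → vudteldenim, pusrublel → pusrublelim) follows the same rule: add -im.
So pilen → pilenim.

pilenim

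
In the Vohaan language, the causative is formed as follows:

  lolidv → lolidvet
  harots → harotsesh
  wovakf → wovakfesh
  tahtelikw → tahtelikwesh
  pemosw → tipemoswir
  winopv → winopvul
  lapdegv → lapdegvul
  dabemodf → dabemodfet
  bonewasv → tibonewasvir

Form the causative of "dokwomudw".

dokwomudwet

lolidv and winopv both end in -v yet inflect differently (lolidvet, winopvul), so the final letter is not what conditions the rule; the second-to-last letter is.
"dokwomudw" has second-to-last letter 'd'. The stems whose second-to-last letter is 'd' (dabemodf → dabemodfet, lolidv → lolidvet) add -et.
So dokwomudw → dokwomudwet.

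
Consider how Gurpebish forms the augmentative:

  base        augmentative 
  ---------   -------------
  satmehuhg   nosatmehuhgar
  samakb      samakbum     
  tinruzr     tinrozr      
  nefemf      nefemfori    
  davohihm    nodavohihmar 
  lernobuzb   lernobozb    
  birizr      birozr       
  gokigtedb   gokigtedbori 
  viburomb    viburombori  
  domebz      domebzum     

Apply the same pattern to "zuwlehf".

nozuwlehfar

lernobuzb and samakb both end in -b yet inflect differently (lernobozb, samakbum), so the final letter is not what conditions the rule; the second-to-last letter is.
"zuwlehf" has second-to-last letter 'h'. The stems whose second-to-last letter is 'h' (satmehuhg → nosatmehuhgar, davohihm → nodavohihmar) add no- … -ar around the stem.
So zuwlehf → nozuwlehfar.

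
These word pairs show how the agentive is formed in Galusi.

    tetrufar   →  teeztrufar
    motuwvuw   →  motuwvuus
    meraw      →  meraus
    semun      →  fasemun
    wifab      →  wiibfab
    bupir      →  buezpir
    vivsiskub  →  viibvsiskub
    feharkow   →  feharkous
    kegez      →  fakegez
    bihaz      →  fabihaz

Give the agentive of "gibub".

tetrufar and meraw both have last vowel 'a' yet inflect differently (teeztrufar, meraus), so the last vowel is not what conditions the rule; the final letter is.
"gibub" ends in -b. The stems ending in -b (vivsiskub → viibvsiskub, wifab → wiibfab) insert -ib- after the first vowel.
So gibub → giibbub.

giibbub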